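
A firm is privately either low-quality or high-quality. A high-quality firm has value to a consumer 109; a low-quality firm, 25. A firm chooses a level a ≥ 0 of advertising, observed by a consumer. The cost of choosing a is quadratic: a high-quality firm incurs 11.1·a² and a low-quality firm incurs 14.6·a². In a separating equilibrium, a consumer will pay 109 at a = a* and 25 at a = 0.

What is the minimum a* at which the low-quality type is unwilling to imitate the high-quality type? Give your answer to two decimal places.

2.40

The low-quality type at a = 0 receives 25; imitating at a* yields 109 − 14.6·a*².
Indifference: 25 = 109 − 14.6·a*², so a*² = (109 − 25) / 14.6 ≈ 5.7534.
a* = √5.7534 ≈ 2.40.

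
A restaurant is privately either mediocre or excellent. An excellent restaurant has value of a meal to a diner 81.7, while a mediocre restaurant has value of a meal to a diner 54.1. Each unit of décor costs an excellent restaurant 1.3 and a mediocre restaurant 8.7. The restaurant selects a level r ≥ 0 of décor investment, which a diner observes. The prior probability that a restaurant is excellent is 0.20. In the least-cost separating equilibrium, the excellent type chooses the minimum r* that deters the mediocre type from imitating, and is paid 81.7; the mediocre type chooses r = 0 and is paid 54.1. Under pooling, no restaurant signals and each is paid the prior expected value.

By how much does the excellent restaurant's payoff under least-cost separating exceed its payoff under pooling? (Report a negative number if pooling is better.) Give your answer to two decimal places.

Least-cost separating signal: r* solves 54.1 = 81.7 − 8.7·r*, so r* = (81.7 − 54.1)/8.7 ≈ 3.1724.
Excellent type's separating payoff: 81.7 − 1.3 × r* = 81.7 − 1.3 × (81.7 − 54.1)/8.7 = 81.7 − 35.88/8.7 ≈ 77.5759.
Pooling payoff: 0.20 × 81.7 + 0.80 × 54.1 = 59.62.
Difference: 77.5759 − 59.62 = 17.9559, i.e. 17.96 to two decimal places.
The excellent type prefers to separate.

17.96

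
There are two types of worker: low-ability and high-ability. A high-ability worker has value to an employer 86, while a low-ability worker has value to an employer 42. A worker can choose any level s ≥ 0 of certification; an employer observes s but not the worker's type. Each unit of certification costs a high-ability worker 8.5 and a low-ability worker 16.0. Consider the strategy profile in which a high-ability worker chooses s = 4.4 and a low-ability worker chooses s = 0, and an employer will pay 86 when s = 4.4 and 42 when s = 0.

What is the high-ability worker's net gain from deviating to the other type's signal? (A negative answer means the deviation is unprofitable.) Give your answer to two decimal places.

-6.60

Playing s = 4.4 the high-ability worker receives 86 − 8.5 × 4.4 = 48.6.
Deviating to s = 0 yields 42 instead.
Gain from deviating: 42 − 48.6 = -6.60.
The gain is negative, so the high-ability type's incentive-compatibility constraint is satisfied.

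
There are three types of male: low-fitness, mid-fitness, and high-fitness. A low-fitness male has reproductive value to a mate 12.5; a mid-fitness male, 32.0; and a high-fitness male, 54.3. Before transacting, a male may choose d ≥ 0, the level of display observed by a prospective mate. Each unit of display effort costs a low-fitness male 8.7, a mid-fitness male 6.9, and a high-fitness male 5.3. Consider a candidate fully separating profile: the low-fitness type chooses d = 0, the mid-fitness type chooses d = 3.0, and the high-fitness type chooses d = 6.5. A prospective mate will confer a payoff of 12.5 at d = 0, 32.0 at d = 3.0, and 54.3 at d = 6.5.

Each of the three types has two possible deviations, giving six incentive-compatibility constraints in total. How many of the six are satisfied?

Mid-fitness (own payoff 32.0 − 6.9×3.0 = 11.3): to d=0 gives 12.5 → profitable ✗; to d=6.5 gives 54.3 − 6.9×6.5 = 9.45 → no gain ✓.
Low-fitness (own payoff 12.5): to d=3.0 gives 32.0 − 8.7×3.0 = 5.9 → no gain ✓; to d=6.5 gives 54.3 − 8.7×6.5 = -2.25 → no gain ✓.
High-fitness (own payoff 54.3 − 5.3×6.5 = 19.85): to d=0 gives 12.5 → no gain ✓; to d=3.0 gives 32.0 − 5.3×3.0 = 16.1 → no gain ✓.
5 of the 6 constraints hold; not an equilibrium.

5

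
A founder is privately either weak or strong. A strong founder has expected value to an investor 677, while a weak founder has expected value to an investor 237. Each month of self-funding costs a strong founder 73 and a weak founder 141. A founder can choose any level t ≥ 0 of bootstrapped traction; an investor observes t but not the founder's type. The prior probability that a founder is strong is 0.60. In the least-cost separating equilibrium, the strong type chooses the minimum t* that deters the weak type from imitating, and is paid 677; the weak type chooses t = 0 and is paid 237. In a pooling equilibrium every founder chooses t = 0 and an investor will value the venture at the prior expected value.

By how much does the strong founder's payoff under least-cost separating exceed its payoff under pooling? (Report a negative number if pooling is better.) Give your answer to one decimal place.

-51.8

Least-cost separating signal: t* solves 237 = 677 − 141·t*, so t* = (677 − 237)/141 ≈ 3.1206.
Strong type's separating payoff: 677 − 73 × t* = 677 − 73 × (677 − 237)/141 = 677 − 32120/141 ≈ 449.199.
Pooling payoff: 0.60 × 677 + 0.40 × 237 = 501.
Difference: 449.199 − 501 = -51.801, i.e. -51.8 to one decimal place.
The strong type would prefer the pooling outcome.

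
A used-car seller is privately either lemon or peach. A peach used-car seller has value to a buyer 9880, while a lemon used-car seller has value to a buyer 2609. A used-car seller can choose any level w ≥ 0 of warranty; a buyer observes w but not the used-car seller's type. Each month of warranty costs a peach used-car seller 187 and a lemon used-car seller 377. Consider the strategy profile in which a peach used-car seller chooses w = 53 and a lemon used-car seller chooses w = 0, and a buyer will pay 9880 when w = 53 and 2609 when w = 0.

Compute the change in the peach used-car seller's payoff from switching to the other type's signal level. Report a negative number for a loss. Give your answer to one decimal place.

Playing w = 53 the peach used-car seller receives 9880 − 187 × 53 = -31.
Deviating to w = 0 yields 2609 instead.
Gain from deviating: 2609 − (-31) = 2640.0.
The gain is positive, so the peach type's incentive-compatibility constraint is violated — this profile is not a separating equilibrium.

2640.0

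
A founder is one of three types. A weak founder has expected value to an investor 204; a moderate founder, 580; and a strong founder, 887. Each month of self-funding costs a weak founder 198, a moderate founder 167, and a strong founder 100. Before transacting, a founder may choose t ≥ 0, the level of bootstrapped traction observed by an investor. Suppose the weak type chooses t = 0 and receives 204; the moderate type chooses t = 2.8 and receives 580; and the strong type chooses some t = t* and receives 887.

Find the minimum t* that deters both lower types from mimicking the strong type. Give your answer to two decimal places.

Weak type (on-path payoff 204) won't mimic when 204 ≥ 887 − 198·t*, i.e. t* ≥ 3.45.
Moderate type (on-path payoff 580 − 167×2.8 = 112.4) won't mimic when 112.4 ≥ 887 − 167·t*, i.e. t* ≥ 4.64.
Both must hold, so t* = max(3.45, 4.64) = 4.64. The moderate type's constraint binds.

4.64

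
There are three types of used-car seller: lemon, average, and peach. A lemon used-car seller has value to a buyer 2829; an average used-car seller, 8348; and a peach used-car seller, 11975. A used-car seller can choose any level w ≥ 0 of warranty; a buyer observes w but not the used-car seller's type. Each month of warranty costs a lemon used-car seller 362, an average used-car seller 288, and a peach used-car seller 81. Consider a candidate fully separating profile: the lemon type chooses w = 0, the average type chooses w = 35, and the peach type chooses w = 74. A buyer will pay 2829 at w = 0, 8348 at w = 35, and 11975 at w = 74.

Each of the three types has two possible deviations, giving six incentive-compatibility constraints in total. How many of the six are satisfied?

5

Peach (own payoff 11975 − 81×74 = 5981): to w=0 gives 2829 → no gain ✓; to w=35 gives 8348 − 81×35 = 5513 → no gain ✓.
Average (own payoff 8348 − 288×35 = -1732): to w=0 gives 2829 → profitable ✗; to w=74 gives 11975 − 288×74 = -9337 → no gain ✓.
Lemon (own payoff 2829): to w=35 gives 8348 − 362×35 = -4322 → no gain ✓; to w=74 gives 11975 − 362×74 = -14813 → no gain ✓.
5 of the 6 constraints hold; not an equilibrium.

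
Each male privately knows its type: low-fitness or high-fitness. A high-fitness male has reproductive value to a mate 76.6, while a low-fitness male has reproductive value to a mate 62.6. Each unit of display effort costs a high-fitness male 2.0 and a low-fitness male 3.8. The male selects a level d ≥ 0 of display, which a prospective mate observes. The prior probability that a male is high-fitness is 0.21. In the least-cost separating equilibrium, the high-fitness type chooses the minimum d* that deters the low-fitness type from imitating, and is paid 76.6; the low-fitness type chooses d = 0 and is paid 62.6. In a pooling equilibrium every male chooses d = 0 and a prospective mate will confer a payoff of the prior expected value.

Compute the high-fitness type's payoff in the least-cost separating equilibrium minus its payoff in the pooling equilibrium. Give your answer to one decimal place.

3.7

Least-cost separating signal: d* solves 62.6 = 76.6 − 3.8·d*, so d* = (76.6 − 62.6)/3.8 ≈ 3.6842.
High-fitness type's separating payoff: 76.6 − 2.0 × d* = 76.6 − 2.0 × (76.6 − 62.6)/3.8 = 76.6 − 28/3.8 ≈ 69.232.
Pooling payoff: 0.21 × 76.6 + 0.79 × 62.6 = 65.54.
Difference: 69.232 − 65.54 = 3.692, i.e. 3.7 to one decimal place.
The high-fitness type prefers to separate.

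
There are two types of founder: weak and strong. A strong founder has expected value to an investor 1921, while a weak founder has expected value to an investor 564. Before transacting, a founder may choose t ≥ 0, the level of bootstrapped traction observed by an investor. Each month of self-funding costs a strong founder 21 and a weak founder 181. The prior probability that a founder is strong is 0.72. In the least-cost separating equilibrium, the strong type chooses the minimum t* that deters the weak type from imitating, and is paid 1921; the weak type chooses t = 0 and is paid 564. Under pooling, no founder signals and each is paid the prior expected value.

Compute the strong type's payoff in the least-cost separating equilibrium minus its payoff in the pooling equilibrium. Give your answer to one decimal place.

222.5

Least-cost separating signal: t* solves 564 = 1921 − 181·t*, so t* = (1921 − 564)/181 ≈ 7.4972.
Strong type's separating payoff: 1921 − 21 × t* = 1921 − 21 × (1921 − 564)/181 = 1921 − 28497/181 ≈ 1763.558.
Pooling payoff: 0.72 × 1921 + 0.28 × 564 = 1541.04.
Difference: 1763.558 − 1541.04 = 222.518, i.e. 222.5 to one decimal place.
The strong type prefers to separate.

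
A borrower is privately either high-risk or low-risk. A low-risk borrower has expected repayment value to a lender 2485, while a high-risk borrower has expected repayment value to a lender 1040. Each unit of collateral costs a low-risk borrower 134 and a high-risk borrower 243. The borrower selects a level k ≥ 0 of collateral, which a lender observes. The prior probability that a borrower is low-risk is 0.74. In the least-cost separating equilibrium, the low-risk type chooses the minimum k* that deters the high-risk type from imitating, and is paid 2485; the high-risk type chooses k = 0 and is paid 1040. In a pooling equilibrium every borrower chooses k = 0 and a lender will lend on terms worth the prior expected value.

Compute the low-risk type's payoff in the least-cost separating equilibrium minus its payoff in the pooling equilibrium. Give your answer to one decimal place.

-421.1

Least-cost separating signal: k* solves 1040 = 2485 − 243·k*, so k* = (2485 − 1040)/243 ≈ 5.9465.
Low-risk type's separating payoff: 2485 − 134 × k* = 2485 − 134 × (2485 − 1040)/243 = 2485 − 193630/243 ≈ 1688.169.
Pooling payoff: 0.74 × 2485 + 0.26 × 1040 = 2109.3.
Difference: 1688.169 − 2109.3 = -421.131, i.e. -421.1 to one decimal place.
The low-risk type would prefer the pooling outcome.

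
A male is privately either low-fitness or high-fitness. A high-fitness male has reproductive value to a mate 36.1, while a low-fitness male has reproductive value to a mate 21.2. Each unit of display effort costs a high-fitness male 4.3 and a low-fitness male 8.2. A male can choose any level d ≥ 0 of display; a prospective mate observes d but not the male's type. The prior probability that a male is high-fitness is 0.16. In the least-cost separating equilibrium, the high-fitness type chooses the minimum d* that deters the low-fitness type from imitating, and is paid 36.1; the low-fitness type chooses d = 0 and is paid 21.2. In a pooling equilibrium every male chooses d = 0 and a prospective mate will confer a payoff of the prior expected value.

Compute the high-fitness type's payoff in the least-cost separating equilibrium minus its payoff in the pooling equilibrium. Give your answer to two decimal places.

4.70

Least-cost separating signal: d* solves 21.2 = 36.1 − 8.2·d*, so d* = (36.1 − 21.2)/8.2 ≈ 1.8171.
High-fitness type's separating payoff: 36.1 − 4.3 × d* = 36.1 − 4.3 × (36.1 − 21.2)/8.2 = 36.1 − 64.07/8.2 ≈ 28.2866.
Pooling payoff: 0.16 × 36.1 + 0.84 × 21.2 = 23.584.
Difference: 28.2866 − 23.584 = 4.7026, i.e. 4.70 to two decimal places.
The high-fitness type prefers to separate.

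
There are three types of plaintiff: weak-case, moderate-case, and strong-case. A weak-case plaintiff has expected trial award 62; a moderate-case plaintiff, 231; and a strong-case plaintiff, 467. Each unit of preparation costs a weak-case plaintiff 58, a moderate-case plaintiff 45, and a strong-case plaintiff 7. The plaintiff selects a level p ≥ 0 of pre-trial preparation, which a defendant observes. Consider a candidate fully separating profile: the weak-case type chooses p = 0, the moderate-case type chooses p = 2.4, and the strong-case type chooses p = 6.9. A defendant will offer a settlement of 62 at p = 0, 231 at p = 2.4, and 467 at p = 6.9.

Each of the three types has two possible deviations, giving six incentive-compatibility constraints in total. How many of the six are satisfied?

Weak-case (own payoff 62): to p=2.4 gives 231 − 58×2.4 = 91.8 → profitable ✗; to p=6.9 gives 467 − 58×6.9 = 66.8 → profitable ✗.
Moderate-case (own payoff 231 − 45×2.4 = 123): to p=0 gives 62 → no gain ✓; to p=6.9 gives 467 − 45×6.9 = 156.5 → profitable ✗.
Strong-case (own payoff 467 − 7×6.9 = 418.7): to p=0 gives 62 → no gain ✓; to p=2.4 gives 231 − 7×2.4 = 214.2 → no gain ✓.
3 of the 6 constraints hold; not an equilibrium.

3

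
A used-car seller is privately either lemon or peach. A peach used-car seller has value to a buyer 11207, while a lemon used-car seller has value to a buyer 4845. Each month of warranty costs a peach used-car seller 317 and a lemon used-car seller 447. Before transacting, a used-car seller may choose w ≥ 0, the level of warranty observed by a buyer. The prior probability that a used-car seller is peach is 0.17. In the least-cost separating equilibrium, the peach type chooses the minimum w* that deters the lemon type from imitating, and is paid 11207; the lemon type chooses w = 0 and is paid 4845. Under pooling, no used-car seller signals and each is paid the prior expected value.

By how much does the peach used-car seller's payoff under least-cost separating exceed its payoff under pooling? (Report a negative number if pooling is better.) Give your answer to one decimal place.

768.7

Least-cost separating signal: w* solves 4845 = 11207 − 447·w*, so w* = (11207 − 4845)/447 ≈ 14.2327.
Peach type's separating payoff: 11207 − 317 × w* = 11207 − 317 × (11207 − 4845)/447 = 11207 − 2016754/447 ≈ 6695.246.
Pooling payoff: 0.17 × 11207 + 0.83 × 4845 = 5926.54.
Difference: 6695.246 − 5926.54 = 768.706, i.e. 768.7 to one decimal place.
The peach type prefers to separate.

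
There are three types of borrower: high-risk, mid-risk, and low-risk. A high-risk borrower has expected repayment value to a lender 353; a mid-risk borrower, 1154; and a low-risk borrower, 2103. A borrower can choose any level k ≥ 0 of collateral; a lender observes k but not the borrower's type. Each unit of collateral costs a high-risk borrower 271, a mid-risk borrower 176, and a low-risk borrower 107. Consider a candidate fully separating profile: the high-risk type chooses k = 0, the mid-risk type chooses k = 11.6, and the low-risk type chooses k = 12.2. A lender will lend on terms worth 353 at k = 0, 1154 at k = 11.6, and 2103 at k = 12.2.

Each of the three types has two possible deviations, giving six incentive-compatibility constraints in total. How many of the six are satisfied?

Mid-risk (own payoff 1154 − 176×11.6 = -887.6): to k=0 gives 353 → profitable ✗; to k=12.2 gives 2103 − 176×12.2 = -44.2 → profitable ✗.
High-risk (own payoff 353): to k=11.6 gives 1154 − 271×11.6 = -1989.6 → no gain ✓; to k=12.2 gives 2103 − 271×12.2 = -1203.2 → no gain ✓.
Low-risk (own payoff 2103 − 107×12.2 = 797.6): to k=0 gives 353 → no gain ✓; to k=11.6 gives 1154 − 107×11.6 = -87.2 → no gain ✓.
4 of the 6 constraints hold; not an equilibrium.

4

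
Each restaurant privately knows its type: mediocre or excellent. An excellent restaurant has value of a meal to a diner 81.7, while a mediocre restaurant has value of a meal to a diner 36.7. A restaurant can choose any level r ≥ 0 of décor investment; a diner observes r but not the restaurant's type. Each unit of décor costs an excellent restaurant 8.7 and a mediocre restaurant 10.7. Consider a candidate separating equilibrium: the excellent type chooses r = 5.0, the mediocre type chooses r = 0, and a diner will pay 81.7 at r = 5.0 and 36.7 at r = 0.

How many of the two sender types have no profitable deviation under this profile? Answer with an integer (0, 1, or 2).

Mediocre type: stay at 0 → 36.7; mimic → 81.7 − 10.7 × 5.0 = 28.2. IC holds (36.7 ≥ 28.2).
Excellent type: signal → 81.7 − 8.7 × 5.0 = 38.2; deviate to 0 → 36.7. IC holds (38.2 ≥ 36.7).
2 of 2 constraints hold, so this is a separating equilibrium.

2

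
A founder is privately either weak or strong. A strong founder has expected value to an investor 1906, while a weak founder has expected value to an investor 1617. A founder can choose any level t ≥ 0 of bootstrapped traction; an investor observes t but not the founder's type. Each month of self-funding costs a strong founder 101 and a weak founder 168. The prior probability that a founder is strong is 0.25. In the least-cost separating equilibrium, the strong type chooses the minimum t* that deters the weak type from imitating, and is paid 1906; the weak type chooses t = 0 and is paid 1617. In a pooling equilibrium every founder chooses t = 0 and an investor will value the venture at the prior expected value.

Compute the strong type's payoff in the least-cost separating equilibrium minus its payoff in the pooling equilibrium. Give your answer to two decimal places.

Least-cost separating signal: t* solves 1617 = 1906 − 168·t*, so t* = (1906 − 1617)/168 ≈ 1.7202.
Strong type's separating payoff: 1906 − 101 × t* = 1906 − 101 × (1906 − 1617)/168 = 1906 − 29189/168 ≈ 1732.2560.
Pooling payoff: 0.25 × 1906 + 0.75 × 1617 = 1689.25.
Difference: 1732.2560 − 1689.25 = 43.006, i.e. 43.01 to two decimal places.
The strong type prefers to separate.

43.01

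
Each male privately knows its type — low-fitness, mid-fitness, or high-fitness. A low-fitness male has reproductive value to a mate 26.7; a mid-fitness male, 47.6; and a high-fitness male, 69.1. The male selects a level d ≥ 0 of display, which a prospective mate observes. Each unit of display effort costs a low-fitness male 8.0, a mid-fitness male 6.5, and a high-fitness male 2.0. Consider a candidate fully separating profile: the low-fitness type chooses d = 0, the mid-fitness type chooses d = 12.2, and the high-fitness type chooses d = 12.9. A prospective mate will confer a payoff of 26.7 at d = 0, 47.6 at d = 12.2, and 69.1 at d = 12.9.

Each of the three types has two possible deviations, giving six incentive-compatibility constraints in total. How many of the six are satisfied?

Mid-fitness (own payoff 47.6 − 6.5×12.2 = -31.7): to d=0 gives 26.7 → profitable ✗; to d=12.9 gives 69.1 − 6.5×12.9 = -14.75 → profitable ✗.
Low-fitness (own payoff 26.7): to d=12.2 gives 47.6 − 8.0×12.2 = -50 → no gain ✓; to d=12.9 gives 69.1 − 8.0×12.9 = -34.1 → no gain ✓.
High-fitness (own payoff 69.1 − 2.0×12.9 = 43.3): to d=0 gives 26.7 → no gain ✓; to d=12.2 gives 47.6 − 2.0×12.2 = 23.2 → no gain ✓.
4 of the 6 constraints hold; not an equilibrium.

4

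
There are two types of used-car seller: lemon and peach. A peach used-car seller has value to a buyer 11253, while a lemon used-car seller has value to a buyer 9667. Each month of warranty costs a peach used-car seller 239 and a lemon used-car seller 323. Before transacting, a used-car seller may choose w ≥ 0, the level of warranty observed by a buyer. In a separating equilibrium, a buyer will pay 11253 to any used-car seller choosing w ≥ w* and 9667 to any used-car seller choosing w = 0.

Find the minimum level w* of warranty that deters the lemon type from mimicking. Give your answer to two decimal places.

4.91

A lemon used-car seller choosing w = 0 receives 9667.
Imitating at w* instead would pay 11253 at cost 323·w*, netting 11253 − 323·w*.
Indifference: 9667 = 11253 − 323·w*, so w* = (11253 − 9667) / 323 ≈ 4.91.
At w* the lemon type's incentive constraint just binds; the peach type strictly prefers w* since its per-unit cost is lower.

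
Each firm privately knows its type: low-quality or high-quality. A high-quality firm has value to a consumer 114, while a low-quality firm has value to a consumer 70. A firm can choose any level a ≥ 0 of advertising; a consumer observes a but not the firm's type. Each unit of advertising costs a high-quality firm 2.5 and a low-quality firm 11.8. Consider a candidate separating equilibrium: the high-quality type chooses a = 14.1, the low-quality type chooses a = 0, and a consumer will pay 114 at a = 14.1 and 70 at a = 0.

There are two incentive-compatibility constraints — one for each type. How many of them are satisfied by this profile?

2

High-quality type: signal → 114 − 2.5 × 14.1 = 78.75; deviate to 0 → 70. IC holds (78.75 ≥ 70).
Low-quality type: stay at 0 → 70; mimic → 114 − 11.8 × 14.1 = -52.38. IC holds (70 ≥ -52.38).
2 of 2 constraints hold, so this is a separating equilibrium.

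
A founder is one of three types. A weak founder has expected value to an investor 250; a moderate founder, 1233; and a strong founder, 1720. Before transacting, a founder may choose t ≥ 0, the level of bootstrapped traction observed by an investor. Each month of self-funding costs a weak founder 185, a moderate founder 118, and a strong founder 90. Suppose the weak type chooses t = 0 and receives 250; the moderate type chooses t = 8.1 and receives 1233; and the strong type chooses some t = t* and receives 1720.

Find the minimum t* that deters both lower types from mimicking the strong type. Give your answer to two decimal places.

12.23

Moderate type (on-path payoff 1233 − 118×8.1 = 277.2) won't mimic when 277.2 ≥ 1720 − 118·t*, i.e. t* ≥ 12.23.
Weak type (on-path payoff 250) won't mimic when 250 ≥ 1720 − 185·t*, i.e. t* ≥ 7.95.
Both must hold, so t* = max(7.95, 12.23) = 12.23. The moderate type's constraint binds.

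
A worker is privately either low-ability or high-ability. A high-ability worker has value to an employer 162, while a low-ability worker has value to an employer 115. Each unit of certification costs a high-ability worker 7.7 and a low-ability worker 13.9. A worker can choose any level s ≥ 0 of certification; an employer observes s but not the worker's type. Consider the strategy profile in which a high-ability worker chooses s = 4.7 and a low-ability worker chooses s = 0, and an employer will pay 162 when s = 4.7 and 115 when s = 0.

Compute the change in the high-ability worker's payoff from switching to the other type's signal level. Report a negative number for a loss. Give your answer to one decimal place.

-10.8

Playing s = 4.7 the high-ability worker receives 162 − 7.7 × 4.7 = 125.81.
Deviating to s = 0 yields 115 instead.
Gain from deviating: 115 − 125.81 = -10.81, i.e. -10.8 to one decimal place.
The gain is negative, so the high-ability type's incentive-compatibility constraint is satisfied.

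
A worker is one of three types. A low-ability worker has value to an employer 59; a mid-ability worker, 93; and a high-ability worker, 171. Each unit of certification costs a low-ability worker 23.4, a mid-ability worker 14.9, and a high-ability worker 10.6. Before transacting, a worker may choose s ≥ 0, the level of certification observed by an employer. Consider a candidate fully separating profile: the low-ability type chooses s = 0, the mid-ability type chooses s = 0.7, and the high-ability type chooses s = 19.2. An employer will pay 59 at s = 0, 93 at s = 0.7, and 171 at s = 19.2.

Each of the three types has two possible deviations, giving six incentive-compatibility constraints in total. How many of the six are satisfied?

3

Low-ability (own payoff 59): to s=0.7 gives 93 − 23.4×0.7 = 76.62 → profitable ✗; to s=19.2 gives 171 − 23.4×19.2 = -278.28 → no gain ✓.
High-ability (own payoff 171 − 10.6×19.2 = -32.52): to s=0 gives 59 → profitable ✗; to s=0.7 gives 93 − 10.6×0.7 = 85.58 → profitable ✗.
Mid-ability (own payoff 93 − 14.9×0.7 = 82.57): to s=0 gives 59 → no gain ✓; to s=19.2 gives 171 − 14.9×19.2 = -115.08 → no gain ✓.
3 of the 6 constraints hold; not an equilibrium.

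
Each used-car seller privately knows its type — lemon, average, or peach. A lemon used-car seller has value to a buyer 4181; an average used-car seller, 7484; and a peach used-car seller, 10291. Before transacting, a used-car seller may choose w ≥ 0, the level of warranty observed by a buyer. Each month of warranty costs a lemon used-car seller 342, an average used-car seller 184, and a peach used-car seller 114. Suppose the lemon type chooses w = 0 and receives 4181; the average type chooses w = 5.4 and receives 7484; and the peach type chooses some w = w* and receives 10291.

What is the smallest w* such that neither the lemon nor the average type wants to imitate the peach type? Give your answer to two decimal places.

Lemon type (on-path payoff 4181) won't mimic when 4181 ≥ 10291 − 342·w*, i.e. w* ≥ 17.87.
Average type (on-path payoff 7484 − 184×5.4 = 6490.4) won't mimic when 6490.4 ≥ 10291 − 184·w*, i.e. w* ≥ 20.66.
Both must hold, so w* = max(17.87, 20.66) = 20.66. The average type's constraint binds.

20.66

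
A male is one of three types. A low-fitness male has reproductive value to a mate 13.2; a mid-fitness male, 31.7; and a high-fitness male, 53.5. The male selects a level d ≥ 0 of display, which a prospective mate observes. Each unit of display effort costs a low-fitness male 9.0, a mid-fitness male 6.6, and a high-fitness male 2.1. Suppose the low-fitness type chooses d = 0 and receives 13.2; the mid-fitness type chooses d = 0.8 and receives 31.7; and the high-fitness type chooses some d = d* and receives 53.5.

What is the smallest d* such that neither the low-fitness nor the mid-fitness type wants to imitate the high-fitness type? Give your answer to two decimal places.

Mid-fitness type (on-path payoff 31.7 − 6.6×0.8 = 26.42) won't mimic when 26.42 ≥ 53.5 − 6.6·d*, i.e. d* ≥ 4.10.
Low-fitness type (on-path payoff 13.2) won't mimic when 13.2 ≥ 53.5 − 9.0·d*, i.e. d* ≥ 4.48.
Both must hold, so d* = max(4.48, 4.10) = 4.48. The low-fitness type's constraint binds.

4.48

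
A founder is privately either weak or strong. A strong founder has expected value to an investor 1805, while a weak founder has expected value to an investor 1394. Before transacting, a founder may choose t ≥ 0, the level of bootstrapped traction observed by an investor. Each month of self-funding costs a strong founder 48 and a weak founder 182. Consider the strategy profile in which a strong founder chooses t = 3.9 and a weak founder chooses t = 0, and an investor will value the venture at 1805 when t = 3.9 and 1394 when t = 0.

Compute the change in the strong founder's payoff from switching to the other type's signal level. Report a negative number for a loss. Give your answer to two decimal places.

Playing t = 3.9 the strong founder receives 1805 − 48 × 3.9 = 1617.8.
Deviating to t = 0 yields 1394 instead.
Gain from deviating: 1394 − 1617.8 = -223.80.
The gain is negative, so the strong type's incentive-compatibility constraint is satisfied.

-223.80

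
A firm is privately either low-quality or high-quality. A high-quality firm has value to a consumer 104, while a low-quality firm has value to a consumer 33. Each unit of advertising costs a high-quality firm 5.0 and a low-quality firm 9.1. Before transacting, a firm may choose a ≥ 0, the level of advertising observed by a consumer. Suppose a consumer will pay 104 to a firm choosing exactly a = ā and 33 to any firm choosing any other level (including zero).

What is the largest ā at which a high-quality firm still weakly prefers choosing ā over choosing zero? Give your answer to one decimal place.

14.2

Choosing ā yields the high-quality type 104 − 5.0·ā; choosing zero yields 33.
The high-quality type is indifferent at 104 − 5.0·ā = 33, i.e. ā = (104 − 33) / 5.0 = 14.2.
For any ā above 14.2 the high-quality type would rather pool at zero, so separation collapses.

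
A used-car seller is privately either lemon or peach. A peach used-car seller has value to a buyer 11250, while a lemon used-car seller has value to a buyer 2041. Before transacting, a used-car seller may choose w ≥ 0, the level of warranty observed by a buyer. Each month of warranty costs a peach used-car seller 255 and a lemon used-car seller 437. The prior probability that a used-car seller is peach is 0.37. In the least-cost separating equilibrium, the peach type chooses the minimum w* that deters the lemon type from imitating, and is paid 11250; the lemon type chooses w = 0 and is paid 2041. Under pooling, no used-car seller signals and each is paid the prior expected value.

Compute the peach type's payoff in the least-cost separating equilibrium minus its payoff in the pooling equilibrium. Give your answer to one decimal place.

428.0

Least-cost separating signal: w* solves 2041 = 11250 − 437·w*, so w* = (11250 − 2041)/437 ≈ 21.0732.
Peach type's separating payoff: 11250 − 255 × w* = 11250 − 255 × (11250 − 2041)/437 = 11250 − 2348295/437 ≈ 5876.327.
Pooling payoff: 0.37 × 11250 + 0.63 × 2041 = 5448.33.
Difference: 5876.327 − 5448.33 = 427.997, i.e. 428.0 to one decimal place.
The peach type prefers to separate.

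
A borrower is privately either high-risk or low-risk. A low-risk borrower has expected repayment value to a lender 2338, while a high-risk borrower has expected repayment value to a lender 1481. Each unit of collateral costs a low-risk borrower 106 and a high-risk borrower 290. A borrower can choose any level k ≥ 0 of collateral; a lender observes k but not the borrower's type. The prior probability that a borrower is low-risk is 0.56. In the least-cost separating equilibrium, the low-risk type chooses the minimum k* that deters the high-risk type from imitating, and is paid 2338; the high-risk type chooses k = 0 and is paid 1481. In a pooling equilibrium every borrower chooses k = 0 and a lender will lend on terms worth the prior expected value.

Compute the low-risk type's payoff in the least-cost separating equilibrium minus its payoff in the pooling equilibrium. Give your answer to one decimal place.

63.8

Least-cost separating signal: k* solves 1481 = 2338 − 290·k*, so k* = (2338 − 1481)/290 ≈ 2.9552.
Low-risk type's separating payoff: 2338 − 106 × k* = 2338 − 106 × (2338 − 1481)/290 = 2338 − 90842/290 ≈ 2024.752.
Pooling payoff: 0.56 × 2338 + 0.44 × 1481 = 1960.92.
Difference: 2024.752 − 1960.92 = 63.832, i.e. 63.8 to one decimal place.
The low-risk type prefers to separate.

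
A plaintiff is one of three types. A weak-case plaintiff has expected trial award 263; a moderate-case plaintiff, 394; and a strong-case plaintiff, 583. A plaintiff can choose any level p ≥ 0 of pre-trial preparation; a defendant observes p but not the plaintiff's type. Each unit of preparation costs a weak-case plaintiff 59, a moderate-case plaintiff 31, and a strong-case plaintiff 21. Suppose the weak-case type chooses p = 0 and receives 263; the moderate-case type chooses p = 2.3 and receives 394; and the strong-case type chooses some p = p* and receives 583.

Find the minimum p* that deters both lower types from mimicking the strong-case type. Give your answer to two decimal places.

Moderate-case type (on-path payoff 394 − 31×2.3 = 322.7) won't mimic when 322.7 ≥ 583 − 31·p*, i.e. p* ≥ 8.40.
Weak-case type (on-path payoff 263) won't mimic when 263 ≥ 583 − 59·p*, i.e. p* ≥ 5.42.
Both must hold, so p* = max(5.42, 8.40) = 8.40. The moderate-case type's constraint binds.

8.40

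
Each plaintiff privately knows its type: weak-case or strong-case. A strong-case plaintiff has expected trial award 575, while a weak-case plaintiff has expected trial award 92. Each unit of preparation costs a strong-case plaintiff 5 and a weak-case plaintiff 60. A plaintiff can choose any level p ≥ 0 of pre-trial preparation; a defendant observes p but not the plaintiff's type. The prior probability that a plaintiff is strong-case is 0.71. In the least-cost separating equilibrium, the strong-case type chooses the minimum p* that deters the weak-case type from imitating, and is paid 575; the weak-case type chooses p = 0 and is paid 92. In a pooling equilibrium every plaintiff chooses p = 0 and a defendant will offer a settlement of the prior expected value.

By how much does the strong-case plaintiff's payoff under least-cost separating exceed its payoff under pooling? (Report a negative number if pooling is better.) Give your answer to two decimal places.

Least-cost separating signal: p* solves 92 = 575 − 60·p*, so p* = (575 − 92)/60 = 8.05.
Strong-case type's separating payoff: 575 − 5 × p* = 575 − 5 × (575 − 92)/60 = 575 − 2415/60 = 534.75.
Pooling payoff: 0.71 × 575 + 0.29 × 92 = 434.93.
Difference: 534.75 − 434.93 = 99.82.
The strong-case type prefers to separate.

99.82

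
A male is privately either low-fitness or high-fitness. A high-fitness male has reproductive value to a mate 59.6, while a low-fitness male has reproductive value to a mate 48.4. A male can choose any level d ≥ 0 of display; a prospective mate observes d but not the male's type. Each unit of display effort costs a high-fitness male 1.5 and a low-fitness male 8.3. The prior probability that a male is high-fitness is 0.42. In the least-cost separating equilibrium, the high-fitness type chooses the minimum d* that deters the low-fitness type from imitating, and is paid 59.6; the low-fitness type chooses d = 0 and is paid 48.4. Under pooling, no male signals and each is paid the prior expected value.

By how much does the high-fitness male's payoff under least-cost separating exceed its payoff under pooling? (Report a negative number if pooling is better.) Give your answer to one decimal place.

4.5

Least-cost separating signal: d* solves 48.4 = 59.6 − 8.3·d*, so d* = (59.6 − 48.4)/8.3 ≈ 1.3494.
High-fitness type's separating payoff: 59.6 − 1.5 × d* = 59.6 − 1.5 × (59.6 − 48.4)/8.3 = 59.6 − 16.8/8.3 ≈ 57.576.
Pooling payoff: 0.42 × 59.6 + 0.58 × 48.4 = 53.104.
Difference: 57.576 − 53.104 = 4.472, i.e. 4.5 to one decimal place.
The high-fitness type prefers to separate.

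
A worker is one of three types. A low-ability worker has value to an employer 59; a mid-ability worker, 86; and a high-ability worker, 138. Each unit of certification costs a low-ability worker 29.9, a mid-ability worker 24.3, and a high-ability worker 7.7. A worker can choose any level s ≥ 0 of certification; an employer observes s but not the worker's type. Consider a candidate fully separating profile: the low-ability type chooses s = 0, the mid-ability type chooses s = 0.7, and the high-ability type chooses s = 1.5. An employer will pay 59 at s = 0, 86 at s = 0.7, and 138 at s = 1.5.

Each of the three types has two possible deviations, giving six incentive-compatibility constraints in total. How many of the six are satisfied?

3

Mid-ability (own payoff 86 − 24.3×0.7 = 68.99): to s=0 gives 59 → no gain ✓; to s=1.5 gives 138 − 24.3×1.5 = 101.55 → profitable ✗.
Low-ability (own payoff 59): to s=0.7 gives 86 − 29.9×0.7 = 65.07 → profitable ✗; to s=1.5 gives 138 − 29.9×1.5 = 93.15 → profitable ✗.
High-ability (own payoff 138 − 7.7×1.5 = 126.45): to s=0 gives 59 → no gain ✓; to s=0.7 gives 86 − 7.7×0.7 = 80.61 → no gain ✓.
3 of the 6 constraints hold; not an equilibrium.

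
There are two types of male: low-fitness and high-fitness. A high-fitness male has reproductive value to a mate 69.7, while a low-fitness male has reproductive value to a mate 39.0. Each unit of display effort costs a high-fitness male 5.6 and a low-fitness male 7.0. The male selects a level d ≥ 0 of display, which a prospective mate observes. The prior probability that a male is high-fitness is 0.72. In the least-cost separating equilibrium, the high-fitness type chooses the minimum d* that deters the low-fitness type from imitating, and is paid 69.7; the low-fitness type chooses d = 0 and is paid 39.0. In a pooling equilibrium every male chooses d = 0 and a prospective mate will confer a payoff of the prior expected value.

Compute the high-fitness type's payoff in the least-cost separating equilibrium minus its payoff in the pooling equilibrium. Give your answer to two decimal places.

-15.96

Least-cost separating signal: d* solves 39.0 = 69.7 − 7.0·d*, so d* = (69.7 − 39.0)/7.0 ≈ 4.3857.
High-fitness type's separating payoff: 69.7 − 5.6 × d* = 69.7 − 5.6 × (69.7 − 39.0)/7.0 = 69.7 − 171.92/7.0 = 45.14.
Pooling payoff: 0.72 × 69.7 + 0.28 × 39.0 = 61.104.
Difference: 45.14 − 61.104 = -15.964, i.e. -15.96 to two decimal places.
The high-fitness type would prefer the pooling outcome.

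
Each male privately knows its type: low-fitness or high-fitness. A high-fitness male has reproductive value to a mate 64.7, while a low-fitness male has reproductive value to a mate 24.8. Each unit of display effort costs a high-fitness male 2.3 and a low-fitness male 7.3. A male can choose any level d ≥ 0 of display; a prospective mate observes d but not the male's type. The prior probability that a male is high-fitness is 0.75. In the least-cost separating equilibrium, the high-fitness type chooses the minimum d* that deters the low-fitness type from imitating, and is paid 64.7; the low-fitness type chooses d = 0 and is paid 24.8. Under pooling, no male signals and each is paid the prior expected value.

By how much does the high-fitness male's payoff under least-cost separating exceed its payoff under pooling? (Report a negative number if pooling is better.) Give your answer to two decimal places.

-2.60

Least-cost separating signal: d* solves 24.8 = 64.7 − 7.3·d*, so d* = (64.7 − 24.8)/7.3 ≈ 5.4658.
High-fitness type's separating payoff: 64.7 − 2.3 × d* = 64.7 − 2.3 × (64.7 − 24.8)/7.3 = 64.7 − 91.77/7.3 ≈ 52.1288.
Pooling payoff: 0.75 × 64.7 + 0.25 × 24.8 = 54.725.
Difference: 52.1288 − 54.725 = -2.5962, i.e. -2.60 to two decimal places.
The high-fitness type would prefer the pooling outcome.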